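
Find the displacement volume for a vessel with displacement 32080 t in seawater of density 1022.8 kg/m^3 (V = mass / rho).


Formula: V = mass / rho
Step 1 — convert tonnes to kg: 32080 t * 1000 = 32080000 kg
Step 2 — V = 32080000 / 1022.8 ≈ 31365 m^3 (5 s.f.)

31365 m^3


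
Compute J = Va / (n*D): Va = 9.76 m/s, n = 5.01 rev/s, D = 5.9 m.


Formula: J = Va / (n * D)
Step 1 — n * D = 5.01 * 5.9 = 29.559
Step 2 — J = 9.76 / 29.559 ≈ 0.33019 (5 s.f.)

0.33019


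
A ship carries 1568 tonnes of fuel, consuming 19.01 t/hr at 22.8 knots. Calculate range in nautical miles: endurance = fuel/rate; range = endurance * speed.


Formula: endurance = fuel / rate; range = endurance * speed
Step 1 — endurance = 1568 / 19.01 = 82.4829 hours
Step 2 — range = 82.4829 * 22.8 ≈ 1880.6 nautical miles (5 s.f.)

1880.6 NM


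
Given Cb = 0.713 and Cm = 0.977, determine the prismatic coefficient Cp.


Formula: Cp = Cb / Cm
Substituting: Cp = 0.713 / 0.977
Result: Cp ≈ 0.72979 (5 s.f.)

0.72979


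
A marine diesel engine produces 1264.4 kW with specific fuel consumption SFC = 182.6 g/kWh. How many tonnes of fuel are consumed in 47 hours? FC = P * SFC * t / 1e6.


Formula: FC (tonnes) = P * SFC * t / 1,000,000
Step 1 — P * SFC * t = 1264.4 * 182.6 * 47 = 10851333.68 g
Step 2 — FC (tonnes) = 10851333.68 / 1,000,000 ≈ 10.851 tonnes (5 s.f.)

10.851 tonnes


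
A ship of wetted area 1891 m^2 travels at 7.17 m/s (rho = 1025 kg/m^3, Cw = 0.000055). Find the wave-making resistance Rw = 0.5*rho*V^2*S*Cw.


Formula: Rw = 0.5 * rho * V^2 * S * Cw
Step 1 — V^2 = 7.17^2 = 51.4089
Step 2 — 0.5 * rho * V^2 = 0.5 * 1025 * 51.4089 = 26347.06125
Step 3 — Rw = 26347.06125 * 1891 * 0.000055 ≈ 2740.2 N (5 s.f.)

2740.2 N


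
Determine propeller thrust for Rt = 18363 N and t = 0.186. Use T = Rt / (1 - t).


Formula: T = Rt / (1 - t)
Step 1 — (1 - t) = 1 - 0.186 = 0.814
Step 2 — T = 18363 / 0.814 ≈ 22559 N (5 s.f.)

22559 N


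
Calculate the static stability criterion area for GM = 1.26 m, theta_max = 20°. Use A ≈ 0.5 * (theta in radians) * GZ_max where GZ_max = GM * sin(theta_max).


Formula: GZ_max = GM * sin(theta); Area = 0.5 * theta_rad * GZ_max
Step 1 — GZ_max = 1.26 * sin(20°) = 1.26 * 0.34202 = 0.430945 m
Step 2 — theta_rad = 20 * pi/180 = 0.349066 rad
Step 3 — Area = 0.5 * 0.349066 * 0.430945 ≈ 0.075214 m·rad (5 s.f.)

0.075214 m·rad


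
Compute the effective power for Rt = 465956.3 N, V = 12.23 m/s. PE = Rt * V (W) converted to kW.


Formula: PE = Rt * V / 1000 (kW)
Step 1 — PE (W) = 465956.3 * 12.23 = 5698645.549 W
Step 2 — PE (kW) = 5698645.549 / 1000 ≈ 5698.6 kW (5 s.f.)

5698.6 kW


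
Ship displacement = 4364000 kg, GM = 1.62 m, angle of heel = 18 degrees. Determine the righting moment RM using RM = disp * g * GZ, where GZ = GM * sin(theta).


Formula: GZ = GM * sin(theta); RM = disp * g * GZ
Step 1 — GZ = 1.62 * sin(18°) = 1.62 * 0.309017 = 0.500608 m
Step 2 — RM = 4364000 * 9.81 * 0.500608 ≈ 21431000 N·m (5 s.f.)

21431000 N·m


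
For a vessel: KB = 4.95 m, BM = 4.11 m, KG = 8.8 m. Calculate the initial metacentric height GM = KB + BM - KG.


Formula: GM = KB + BM - KG
Step 1 — KM = KB + BM = 4.95 + 4.11 = 9.06 m
Step 2 — GM = KM - KG = 9.06 - 8.8 = 0.26 m

0.26 m


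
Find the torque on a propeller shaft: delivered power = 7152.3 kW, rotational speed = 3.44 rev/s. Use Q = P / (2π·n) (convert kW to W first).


Formula: Q = P_W / (2 * pi * n)
Step 1 — P_W = 7152.3 kW * 1000 = 7152300.0 W
Step 2 — 2 * pi * n = 2 * pi * 3.44 = 21.614157
Step 3 — Q = 7152300.0 / 21.614157 ≈ 330910 N·m (5 s.f.)

330910 N·m


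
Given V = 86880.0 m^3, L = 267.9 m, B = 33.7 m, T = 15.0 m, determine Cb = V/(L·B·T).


Formula: Cb = V / (L * B * T)
Step 1 — L * B * T = 267.9 * 33.7 * 15.0 = 135423.45 m^3
Step 2 — Cb = 86880.0 / 135423.45 ≈ 0.64154 (5 s.f.)

0.64154


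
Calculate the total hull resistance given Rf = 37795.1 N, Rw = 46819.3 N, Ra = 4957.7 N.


Formula: Rt = Rf + Rw + Ra
Substituting: Rt = 37795.1 + 46819.3 + 4957.7
Result: Rt = 89572.1 N

89572.1 N


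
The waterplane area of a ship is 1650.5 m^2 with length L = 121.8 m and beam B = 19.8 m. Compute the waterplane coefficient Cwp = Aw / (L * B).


Formula: Cwp = Aw / (L * B)
Step 1 — L * B = 121.8 * 19.8 = 2411.64 m^2
Step 2 — Cwp = 1650.5 / 2411.64 ≈ 0.68439 (5 s.f.)

0.68439


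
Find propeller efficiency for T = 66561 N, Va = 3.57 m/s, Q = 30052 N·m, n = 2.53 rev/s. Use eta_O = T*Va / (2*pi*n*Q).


Formula: eta = T * Va / (2 * pi * n * Q)
Step 1 — numerator = T * Va = 66561 * 3.57 = 237622.77
Step 2 — 2 * pi * n = 2 * pi * 2.53 = 15.896459
Step 3 — denominator = 15.896459 * 30052 = 477720.39
Step 4 — eta = 237622.77 / 477720.39 ≈ 0.49741 (5 s.f.)

0.49741


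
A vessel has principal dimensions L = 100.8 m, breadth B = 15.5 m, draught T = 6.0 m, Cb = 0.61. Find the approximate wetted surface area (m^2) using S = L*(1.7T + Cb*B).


Formula: S = 1.7*L*T + V/T with V = Cb*L*B*T, i.e. S = L * (1.7*T + Cb*B)
Step 1 — 1.7*T = 1.7 * 6.0 = 10.2 m
Step 2 — Cb*B = 0.61 * 15.5 = 9.455 m
Step 3 — 1.7*T + Cb*B = 10.2 + 9.455 = 19.655 m
Step 4 — S = 100.8 * 19.655 ≈ 1981.2 m^2 (5 s.f.)

1981.2 m^2


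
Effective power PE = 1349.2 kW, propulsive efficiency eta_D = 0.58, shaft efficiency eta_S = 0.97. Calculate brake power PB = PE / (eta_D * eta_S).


Formula: PB = PE / (eta_D * eta_S)
Step 1 — combined efficiency = eta_D * eta_S = 0.58 * 0.97 = 0.5626
Step 2 — PB = 1349.2 / 0.5626 ≈ 2398.2 kW (5 s.f.)

2398.2 kW


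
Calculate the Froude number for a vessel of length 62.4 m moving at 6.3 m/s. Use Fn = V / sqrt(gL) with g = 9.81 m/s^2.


Formula: Fn = V / sqrt(g * L)
Step 1 — g * L = 9.81 * 62.4 = 612.144
Step 2 — sqrt(g * L) = sqrt(612.144) = 24.741544
Step 3 — Fn = 6.3 / 24.741544 ≈ 0.25463 (5 s.f.)

0.25463


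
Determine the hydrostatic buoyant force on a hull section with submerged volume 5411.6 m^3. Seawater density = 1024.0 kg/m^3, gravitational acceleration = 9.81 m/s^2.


Formula: Fb = rho * g * V
Substituting: Fb = 1024.0 * 9.81 * 5411.6
Intermediate: 1024.0 * 9.81 = 10045.44
Result: Fb = 10045.44 * 5411.6 ≈ 54362000 N (5 s.f.)

54362000 N


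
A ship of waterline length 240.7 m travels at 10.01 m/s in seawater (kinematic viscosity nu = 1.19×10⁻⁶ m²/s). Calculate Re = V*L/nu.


Formula: Re = V * L / nu
Step 1 — V * L = 10.01 * 240.7 = 2409.407 m^2/s
Step 2 — Re = 2409.407 / 1.19e-6 = 2.02e+09

2.02e+09


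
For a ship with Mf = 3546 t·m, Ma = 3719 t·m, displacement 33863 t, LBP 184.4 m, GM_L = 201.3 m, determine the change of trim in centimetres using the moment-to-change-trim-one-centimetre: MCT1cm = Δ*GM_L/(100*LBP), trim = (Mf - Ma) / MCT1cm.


Formula: net trimming moment = Mf - Ma; MCT1cm = Δ*GM_L/(100*LBP); trim = net moment / MCT1cm
Step 1 — net trimming moment = 3546 - 3719 = -173 t·m
Step 2 — MCT1cm = 33863 * 201.3 / (100 * 184.4) = 369.665 t·m/cm
Step 3 — trim = -173 / 369.665 ≈ -0.46799 cm (5 s.f.)

-0.46799 cm


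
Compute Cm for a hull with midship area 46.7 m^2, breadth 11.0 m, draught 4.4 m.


Formula: Cm = Am / (B * T)
Step 1 — B * T = 11.0 * 4.4 = 48.4 m^2
Step 2 — Cm = 46.7 / 48.4 ≈ 0.96488 (5 s.f.)

0.96488


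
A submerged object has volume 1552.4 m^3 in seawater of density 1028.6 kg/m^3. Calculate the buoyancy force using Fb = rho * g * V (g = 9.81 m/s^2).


Formula: Fb = rho * g * V
Substituting: Fb = 1028.6 * 9.81 * 1552.4
Intermediate: 1028.6 * 9.81 = 10090.566
Result: Fb = 10090.566 * 1552.4 ≈ 15665000 N (5 s.f.)

15665000 N


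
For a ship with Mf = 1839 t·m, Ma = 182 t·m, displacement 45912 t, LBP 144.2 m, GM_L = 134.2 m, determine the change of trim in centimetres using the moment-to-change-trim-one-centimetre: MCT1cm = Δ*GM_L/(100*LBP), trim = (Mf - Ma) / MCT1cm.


Formula: net trimming moment = Mf - Ma; MCT1cm = Δ*GM_L/(100*LBP); trim = net moment / MCT1cm
Step 1 — net trimming moment = 1839 - 182 = 1657 t·m
Step 2 — MCT1cm = 45912 * 134.2 / (100 * 144.2) = 427.2809 t·m/cm
Step 3 — trim = 1657 / 427.2809 ≈ 3.8780 cm (5 s.f.)

3.8780 cm


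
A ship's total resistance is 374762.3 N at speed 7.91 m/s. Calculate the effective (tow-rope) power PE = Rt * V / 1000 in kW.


Formula: PE = Rt * V / 1000 (kW)
Step 1 — PE (W) = 374762.3 * 7.91 = 2964369.793 W
Step 2 — PE (kW) = 2964369.793 / 1000 ≈ 2964.4 kW (5 s.f.)

2964.4 kW


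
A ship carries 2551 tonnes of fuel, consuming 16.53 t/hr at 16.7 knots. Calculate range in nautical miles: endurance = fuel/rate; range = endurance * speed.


Formula: endurance = fuel / rate; range = endurance * speed
Step 1 — endurance = 2551 / 16.53 = 154.3255 hours
Step 2 — range = 154.3255 * 16.7 ≈ 2577.2 nautical miles (5 s.f.)

2577.2 NM


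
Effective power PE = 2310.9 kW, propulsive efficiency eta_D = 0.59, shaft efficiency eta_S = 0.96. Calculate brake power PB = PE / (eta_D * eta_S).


Formula: PB = PE / (eta_D * eta_S)
Step 1 — combined efficiency = eta_D * eta_S = 0.59 * 0.96 = 0.5664
Step 2 — PB = 2310.9 / 0.5664 ≈ 4080.0 kW (5 s.f.)

4080.0 kW


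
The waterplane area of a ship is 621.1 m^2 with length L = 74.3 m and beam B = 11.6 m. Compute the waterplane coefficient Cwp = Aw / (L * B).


Formula: Cwp = Aw / (L * B)
Step 1 — L * B = 74.3 * 11.6 = 861.88 m^2
Step 2 — Cwp = 621.1 / 861.88 ≈ 0.72063 (5 s.f.)

0.72063


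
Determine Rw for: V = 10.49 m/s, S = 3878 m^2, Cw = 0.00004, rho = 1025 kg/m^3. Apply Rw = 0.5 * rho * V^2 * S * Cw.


Formula: Rw = 0.5 * rho * V^2 * S * Cw
Step 1 — V^2 = 10.49^2 = 110.0401
Step 2 — 0.5 * rho * V^2 = 0.5 * 1025 * 110.0401 = 56395.55125
Step 3 — Rw = 56395.55125 * 3878 * 0.00004 ≈ 8748.1 N (5 s.f.)

8748.1 N


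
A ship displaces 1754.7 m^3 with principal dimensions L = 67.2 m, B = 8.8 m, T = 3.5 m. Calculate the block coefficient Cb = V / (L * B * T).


Formula: Cb = V / (L * B * T)
Step 1 — L * B * T = 67.2 * 8.8 * 3.5 = 2069.76 m^3
Step 2 — Cb = 1754.7 / 2069.76 ≈ 0.84778 (5 s.f.)

0.84778


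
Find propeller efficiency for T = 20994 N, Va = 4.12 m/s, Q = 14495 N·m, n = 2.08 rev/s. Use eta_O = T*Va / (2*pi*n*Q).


Formula: eta = T * Va / (2 * pi * n * Q)
Step 1 — numerator = T * Va = 20994 * 4.12 = 86495.28
Step 2 — 2 * pi * n = 2 * pi * 2.08 = 13.069025
Step 3 — denominator = 13.069025 * 14495 = 189435.52
Step 4 — eta = 86495.28 / 189435.52 ≈ 0.45659 (5 s.f.)

0.45659


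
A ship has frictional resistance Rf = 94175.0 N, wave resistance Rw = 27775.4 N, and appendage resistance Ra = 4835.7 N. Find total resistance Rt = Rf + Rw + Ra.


Formula: Rt = Rf + Rw + Ra
Substituting: Rt = 94175.0 + 27775.4 + 4835.7
Result: Rt = 126786.1 N

126786.1 N


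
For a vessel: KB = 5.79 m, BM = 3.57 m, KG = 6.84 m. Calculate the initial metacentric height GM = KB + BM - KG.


Formula: GM = KB + BM - KG
Step 1 — KM = KB + BM = 5.79 + 3.57 = 9.36 m
Step 2 — GM = KM - KG = 9.36 - 6.84 = 2.52 m

2.52 m


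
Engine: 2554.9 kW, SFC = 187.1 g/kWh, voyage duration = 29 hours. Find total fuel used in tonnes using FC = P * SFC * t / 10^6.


Formula: FC (tonnes) = P * SFC * t / 1,000,000
Step 1 — P * SFC * t = 2554.9 * 187.1 * 29 = 13862631.91 g
Step 2 — FC (tonnes) = 13862631.91 / 1,000,000 ≈ 13.863 tonnes (5 s.f.)

13.863 tonnes


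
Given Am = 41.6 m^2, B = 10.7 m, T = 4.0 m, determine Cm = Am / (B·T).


Formula: Cm = Am / (B * T)
Step 1 — B * T = 10.7 * 4.0 = 42.8 m^2
Step 2 — Cm = 41.6 / 42.8 ≈ 0.97196 (5 s.f.)

0.97196


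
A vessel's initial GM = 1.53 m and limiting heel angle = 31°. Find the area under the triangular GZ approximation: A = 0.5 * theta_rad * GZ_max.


Formula: GZ_max = GM * sin(theta); Area = 0.5 * theta_rad * GZ_max
Step 1 — GZ_max = 1.53 * sin(31°) = 1.53 * 0.515038 = 0.788008 m
Step 2 — theta_rad = 31 * pi/180 = 0.541052 rad
Step 3 — Area = 0.5 * 0.541052 * 0.788008 ≈ 0.21318 m·rad (5 s.f.)

0.21318 m·rad


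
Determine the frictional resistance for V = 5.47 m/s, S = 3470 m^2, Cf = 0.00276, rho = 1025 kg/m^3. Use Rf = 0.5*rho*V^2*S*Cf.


Formula: Rf = 0.5 * rho * V^2 * S * Cf
Step 1 — V^2 = 5.47^2 = 29.9209
Step 2 — 0.5 * rho * V^2 = 0.5 * 1025 * 29.9209 = 15334.46125
Step 3 — Rf = 15334.46125 * 3470 * 0.00276 ≈ 146860 N (5 s.f.)

146860 N


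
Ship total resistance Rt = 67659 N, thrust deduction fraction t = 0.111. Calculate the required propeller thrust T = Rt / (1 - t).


Formula: T = Rt / (1 - t)
Step 1 — (1 - t) = 1 - 0.111 = 0.889
Step 2 — T = 67659 / 0.889 ≈ 76107 N (5 s.f.)

76107 N


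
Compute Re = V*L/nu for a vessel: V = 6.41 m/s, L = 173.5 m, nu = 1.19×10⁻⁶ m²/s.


Formula: Re = V * L / nu
Step 1 — V * L = 6.41 * 173.5 = 1112.135 m^2/s
Step 2 — Re = 1112.135 / 1.19e-6 = 9.35e+08

9.35e+08


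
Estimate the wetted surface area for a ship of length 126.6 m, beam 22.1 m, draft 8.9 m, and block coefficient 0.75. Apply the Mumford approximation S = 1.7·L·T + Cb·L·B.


Formula: S = 1.7*L*T + V/T with V = Cb*L*B*T, i.e. S = L * (1.7*T + Cb*B)
Step 1 — 1.7*T = 1.7 * 8.9 = 15.13 m
Step 2 — Cb*B = 0.75 * 22.1 = 16.575 m
Step 3 — 1.7*T + Cb*B = 15.13 + 16.575 = 31.705 m
Step 4 — S = 126.6 * 31.705 ≈ 4013.9 m^2 (5 s.f.)

4013.9 m^2


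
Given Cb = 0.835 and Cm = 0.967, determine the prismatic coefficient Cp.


Formula: Cp = Cb / Cm
Substituting: Cp = 0.835 / 0.967
Result: Cp ≈ 0.86350 (5 s.f.)

0.86350


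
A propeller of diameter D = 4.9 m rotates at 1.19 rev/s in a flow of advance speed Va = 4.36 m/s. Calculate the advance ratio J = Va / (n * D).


Formula: J = Va / (n * D)
Step 1 — n * D = 1.19 * 4.9 = 5.831
Step 2 — J = 4.36 / 5.831 ≈ 0.74773 (5 s.f.)

0.74773


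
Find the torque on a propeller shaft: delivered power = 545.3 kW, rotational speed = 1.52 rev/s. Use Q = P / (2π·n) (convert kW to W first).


Formula: Q = P_W / (2 * pi * n)
Step 1 — P_W = 545.3 kW * 1000 = 545300.0 W
Step 2 — 2 * pi * n = 2 * pi * 1.52 = 9.550442
Step 3 — Q = 545300.0 / 9.550442 ≈ 57097 N·m (5 s.f.)

57097 N·m


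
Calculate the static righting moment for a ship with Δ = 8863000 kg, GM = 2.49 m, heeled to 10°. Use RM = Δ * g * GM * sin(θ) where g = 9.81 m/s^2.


Formula: GZ = GM * sin(theta); RM = disp * g * GZ
Step 1 — GZ = 2.49 * sin(10°) = 2.49 * 0.173648 = 0.432384 m
Step 2 — RM = 8863000 * 9.81 * 0.432384 ≈ 37594000 N·m (5 s.f.)

37594000 N·m


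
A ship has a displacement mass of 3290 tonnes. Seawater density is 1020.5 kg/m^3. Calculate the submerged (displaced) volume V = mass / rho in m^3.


Formula: V = mass / rho
Step 1 — convert tonnes to kg: 3290 t * 1000 = 3290000 kg
Step 2 — V = 3290000 / 1020.5 ≈ 3223.9 m^3 (5 s.f.)

3223.9 m^3


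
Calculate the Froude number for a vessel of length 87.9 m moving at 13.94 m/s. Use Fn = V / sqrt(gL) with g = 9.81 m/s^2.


Formula: Fn = V / sqrt(g * L)
Step 1 — g * L = 9.81 * 87.9 = 862.299
Step 2 — sqrt(g * L) = sqrt(862.299) = 29.364928
Step 3 — Fn = 13.94 / 29.364928 ≈ 0.47472 (5 s.f.)

0.47472


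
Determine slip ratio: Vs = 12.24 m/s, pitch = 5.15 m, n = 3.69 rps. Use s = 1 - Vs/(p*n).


Formula: s = 1 - Vs / (p * n)
Step 1 — p * n = 5.15 * 3.69 = 19.0035
Step 2 — Vs / (p*n) = 12.24 / 19.0035 = 0.644092 (6 d.p.)
Step 3 — s = 1 - 0.644092 = 0.355908

0.355908


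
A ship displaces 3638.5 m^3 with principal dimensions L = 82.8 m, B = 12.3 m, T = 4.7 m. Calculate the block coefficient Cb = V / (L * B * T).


Formula: Cb = V / (L * B * T)
Step 1 — L * B * T = 82.8 * 12.3 * 4.7 = 4786.668 m^3
Step 2 — Cb = 3638.5 / 4786.668 ≈ 0.76013 (5 s.f.)

0.76013


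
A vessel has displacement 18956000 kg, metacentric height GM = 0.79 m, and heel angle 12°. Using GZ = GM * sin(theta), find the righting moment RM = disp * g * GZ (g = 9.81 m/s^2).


Formula: GZ = GM * sin(theta); RM = disp * g * GZ
Step 1 — GZ = 0.79 * sin(12°) = 0.79 * 0.207912 = 0.16425 m
Step 2 — RM = 18956000 * 9.81 * 0.16425 ≈ 30544000 N·m (5 s.f.)

30544000 N·m


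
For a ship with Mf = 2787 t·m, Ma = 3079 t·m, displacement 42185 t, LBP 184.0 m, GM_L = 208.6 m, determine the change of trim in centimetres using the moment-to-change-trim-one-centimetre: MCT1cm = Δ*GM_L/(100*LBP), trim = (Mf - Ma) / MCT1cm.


Formula: net trimming moment = Mf - Ma; MCT1cm = Δ*GM_L/(100*LBP); trim = net moment / MCT1cm
Step 1 — net trimming moment = 2787 - 3079 = -292 t·m
Step 2 — MCT1cm = 42185 * 208.6 / (100 * 184.0) = 478.2495 t·m/cm
Step 3 — trim = -292 / 478.2495 ≈ -0.61056 cm (5 s.f.)

-0.61056 cm


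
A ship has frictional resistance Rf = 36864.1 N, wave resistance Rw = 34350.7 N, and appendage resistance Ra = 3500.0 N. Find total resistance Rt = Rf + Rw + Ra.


Formula: Rt = Rf + Rw + Ra
Substituting: Rt = 36864.1 + 34350.7 + 3500.0
Result: Rt = 74714.8 N

74714.8 N


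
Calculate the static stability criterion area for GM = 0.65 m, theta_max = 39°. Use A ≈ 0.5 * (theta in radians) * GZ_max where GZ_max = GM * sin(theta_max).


Formula: GZ_max = GM * sin(theta); Area = 0.5 * theta_rad * GZ_max
Step 1 — GZ_max = 0.65 * sin(39°) = 0.65 * 0.62932 = 0.409058 m
Step 2 — theta_rad = 39 * pi/180 = 0.680678 rad
Step 3 — Area = 0.5 * 0.680678 * 0.409058 ≈ 0.13922 m·rad (5 s.f.)

0.13922 m·rad


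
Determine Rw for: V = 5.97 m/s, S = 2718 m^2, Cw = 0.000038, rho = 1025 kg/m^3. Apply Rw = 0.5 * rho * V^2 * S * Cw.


Formula: Rw = 0.5 * rho * V^2 * S * Cw
Step 1 — V^2 = 5.97^2 = 35.6409
Step 2 — 0.5 * rho * V^2 = 0.5 * 1025 * 35.6409 = 18265.96125
Step 3 — Rw = 18265.96125 * 2718 * 0.000038 ≈ 1886.6 N (5 s.f.)

1886.6 N


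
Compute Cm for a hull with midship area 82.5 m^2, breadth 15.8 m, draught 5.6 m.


Formula: Cm = Am / (B * T)
Step 1 — B * T = 15.8 * 5.6 = 88.48 m^2
Step 2 — Cm = 82.5 / 88.48 ≈ 0.93241 (5 s.f.)

0.93241


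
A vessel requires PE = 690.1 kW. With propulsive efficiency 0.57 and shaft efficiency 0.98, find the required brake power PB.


Formula: PB = PE / (eta_D * eta_S)
Step 1 — combined efficiency = eta_D * eta_S = 0.57 * 0.98 = 0.5586
Step 2 — PB = 690.1 / 0.5586 ≈ 1235.4 kW (5 s.f.)

1235.4 kW


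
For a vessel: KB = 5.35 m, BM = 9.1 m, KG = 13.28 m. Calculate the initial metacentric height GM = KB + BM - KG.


Formula: GM = KB + BM - KG
Step 1 — KM = KB + BM = 5.35 + 9.1 = 14.45 m
Step 2 — GM = KM - KG = 14.45 - 13.28 = 1.17 m

1.17 m


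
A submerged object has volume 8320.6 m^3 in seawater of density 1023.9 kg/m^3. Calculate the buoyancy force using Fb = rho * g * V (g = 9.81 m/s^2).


Formula: Fb = rho * g * V
Substituting: Fb = 1023.9 * 9.81 * 8320.6
Intermediate: 1023.9 * 9.81 = 10044.459
Result: Fb = 10044.459 * 8320.6 ≈ 83576000 N (5 s.f.)

83576000 N


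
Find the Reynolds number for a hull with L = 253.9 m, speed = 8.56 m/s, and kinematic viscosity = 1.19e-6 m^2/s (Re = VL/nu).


Formula: Re = V * L / nu
Step 1 — V * L = 8.56 * 253.9 = 2173.384 m^2/s
Step 2 — Re = 2173.384 / 1.19e-6 = 1.83e+09

1.83e+09


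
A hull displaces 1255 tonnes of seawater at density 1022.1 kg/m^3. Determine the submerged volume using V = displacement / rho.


Formula: V = mass / rho
Step 1 — convert tonnes to kg: 1255 t * 1000 = 1255000 kg
Step 2 — V = 1255000 / 1022.1 ≈ 1227.9 m^3 (5 s.f.)

1227.9 m^3


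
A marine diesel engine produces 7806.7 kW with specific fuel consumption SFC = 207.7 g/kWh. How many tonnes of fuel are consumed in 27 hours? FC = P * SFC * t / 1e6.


Formula: FC (tonnes) = P * SFC * t / 1,000,000
Step 1 — P * SFC * t = 7806.7 * 207.7 * 27 = 43779192.93 g
Step 2 — FC (tonnes) = 43779192.93 / 1,000,000 ≈ 43.779 tonnes (5 s.f.)

43.779 tonnes


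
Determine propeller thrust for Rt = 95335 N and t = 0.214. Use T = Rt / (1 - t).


Formula: T = Rt / (1 - t)
Step 1 — (1 - t) = 1 - 0.214 = 0.786
Step 2 — T = 95335 / 0.786 ≈ 121290 N (5 s.f.)

121290 N


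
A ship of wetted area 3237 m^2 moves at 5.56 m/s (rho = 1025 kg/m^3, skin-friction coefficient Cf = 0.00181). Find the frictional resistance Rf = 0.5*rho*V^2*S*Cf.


Formula: Rf = 0.5 * rho * V^2 * S * Cf
Step 1 — V^2 = 5.56^2 = 30.9136
Step 2 — 0.5 * rho * V^2 = 0.5 * 1025 * 30.9136 = 15843.22
Step 3 — Rf = 15843.22 * 3237 * 0.00181 ≈ 92825 N (5 s.f.)

92825 N


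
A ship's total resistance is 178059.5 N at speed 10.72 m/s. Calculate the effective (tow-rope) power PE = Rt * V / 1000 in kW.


Formula: PE = Rt * V / 1000 (kW)
Step 1 — PE (W) = 178059.5 * 10.72 = 1908797.84 W
Step 2 — PE (kW) = 1908797.84 / 1000 ≈ 1908.8 kW (5 s.f.)

1908.8 kW


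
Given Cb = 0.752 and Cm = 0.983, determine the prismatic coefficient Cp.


Formula: Cp = Cb / Cm
Substituting: Cp = 0.752 / 0.983
Result: Cp ≈ 0.76501 (5 s.f.)

0.76501


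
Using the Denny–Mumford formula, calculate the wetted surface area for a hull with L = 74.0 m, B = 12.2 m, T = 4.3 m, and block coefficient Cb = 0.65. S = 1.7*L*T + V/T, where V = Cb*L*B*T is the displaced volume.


Formula: S = 1.7*L*T + V/T with V = Cb*L*B*T, i.e. S = L * (1.7*T + Cb*B)
Step 1 — 1.7*T = 1.7 * 4.3 = 7.31 m
Step 2 — Cb*B = 0.65 * 12.2 = 7.93 m
Step 3 — 1.7*T + Cb*B = 7.31 + 7.93 = 15.24 m
Step 4 — S = 74.0 * 15.24 ≈ 1127.8 m^2 (5 s.f.)

1127.8 m^2


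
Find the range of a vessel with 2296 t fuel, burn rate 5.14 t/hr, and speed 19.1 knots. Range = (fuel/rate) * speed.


Formula: endurance = fuel / rate; range = endurance * speed
Step 1 — endurance = 2296 / 5.14 = 446.6926 hours
Step 2 — range = 446.6926 * 19.1 ≈ 8531.8 nautical miles (5 s.f.)

8531.8 NM


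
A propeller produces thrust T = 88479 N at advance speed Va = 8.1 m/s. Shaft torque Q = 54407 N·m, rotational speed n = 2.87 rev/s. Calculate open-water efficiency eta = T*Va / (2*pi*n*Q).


Formula: eta = T * Va / (2 * pi * n * Q)
Step 1 — numerator = T * Va = 88479 * 8.1 = 716679.9
Step 2 — 2 * pi * n = 2 * pi * 2.87 = 18.032742
Step 3 — denominator = 18.032742 * 54407 = 981107.39
Step 4 — eta = 716679.9 / 981107.39 ≈ 0.73048 (5 s.f.)

0.73048


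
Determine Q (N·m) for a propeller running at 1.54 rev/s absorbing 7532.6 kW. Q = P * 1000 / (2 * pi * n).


Formula: Q = P_W / (2 * pi * n)
Step 1 — P_W = 7532.6 kW * 1000 = 7532600.0 W
Step 2 — 2 * pi * n = 2 * pi * 1.54 = 9.676105
Step 3 — Q = 7532600.0 / 9.676105 ≈ 778470 N·m (5 s.f.)

778470 N·m


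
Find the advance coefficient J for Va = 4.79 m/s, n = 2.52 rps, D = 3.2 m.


Formula: J = Va / (n * D)
Step 1 — n * D = 2.52 * 3.2 = 8.064
Step 2 — J = 4.79 / 8.064 ≈ 0.59400 (5 s.f.)

0.59400


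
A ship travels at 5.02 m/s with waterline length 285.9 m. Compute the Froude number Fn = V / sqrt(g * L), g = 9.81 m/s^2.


Formula: Fn = V / sqrt(g * L)
Step 1 — g * L = 9.81 * 285.9 = 2804.679
Step 2 — sqrt(g * L) = sqrt(2804.679) = 52.95922
Step 3 — Fn = 5.02 / 52.95922 ≈ 0.094790 (5 s.f.)

0.094790


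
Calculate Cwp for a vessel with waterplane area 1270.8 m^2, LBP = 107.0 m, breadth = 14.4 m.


Formula: Cwp = Aw / (L * B)
Step 1 — L * B = 107.0 * 14.4 = 1540.8 m^2
Step 2 — Cwp = 1270.8 / 1540.8 ≈ 0.82477 (5 s.f.)

0.82477


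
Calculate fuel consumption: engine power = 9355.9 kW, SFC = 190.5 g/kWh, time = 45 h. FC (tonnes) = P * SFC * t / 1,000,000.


Formula: FC (tonnes) = P * SFC * t / 1,000,000
Step 1 — P * SFC * t = 9355.9 * 190.5 * 45 = 80203452.75 g
Step 2 — FC (tonnes) = 80203452.75 / 1,000,000 ≈ 80.203 tonnes (5 s.f.)

80.203 tonnes


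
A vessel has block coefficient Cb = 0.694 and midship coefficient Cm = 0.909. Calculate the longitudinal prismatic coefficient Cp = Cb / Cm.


Formula: Cp = Cb / Cm
Substituting: Cp = 0.694 / 0.909
Result: Cp ≈ 0.76348 (5 s.f.)

0.76348


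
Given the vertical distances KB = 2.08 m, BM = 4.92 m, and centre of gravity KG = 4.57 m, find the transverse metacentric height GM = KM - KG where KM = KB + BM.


Formula: GM = KB + BM - KG
Step 1 — KM = KB + BM = 2.08 + 4.92 = 7.0 m
Step 2 — GM = KM - KG = 7.0 - 4.57 = 2.43 m

2.43 m


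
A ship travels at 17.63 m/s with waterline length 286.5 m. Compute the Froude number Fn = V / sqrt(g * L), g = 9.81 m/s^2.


Formula: Fn = V / sqrt(g * L)
Step 1 — g * L = 9.81 * 286.5 = 2810.565
Step 2 — sqrt(g * L) = sqrt(2810.565) = 53.014762
Step 3 — Fn = 17.63 / 53.014762 ≈ 0.33255 (5 s.f.)

0.33255


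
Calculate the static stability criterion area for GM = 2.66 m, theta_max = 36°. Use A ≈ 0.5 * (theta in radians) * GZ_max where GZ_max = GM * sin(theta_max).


Formula: GZ_max = GM * sin(theta); Area = 0.5 * theta_rad * GZ_max
Step 1 — GZ_max = 2.66 * sin(36°) = 2.66 * 0.587785 = 1.563508 m
Step 2 — theta_rad = 36 * pi/180 = 0.628319 rad
Step 3 — Area = 0.5 * 0.628319 * 1.563508 ≈ 0.49119 m·rad (5 s.f.)

0.49119 m·rad


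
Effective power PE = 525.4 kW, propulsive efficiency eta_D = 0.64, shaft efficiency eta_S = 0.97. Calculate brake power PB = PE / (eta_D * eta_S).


Formula: PB = PE / (eta_D * eta_S)
Step 1 — combined efficiency = eta_D * eta_S = 0.64 * 0.97 = 0.6208
Step 2 — PB = 525.4 / 0.6208 ≈ 846.33 kW (5 s.f.)

846.33 kW


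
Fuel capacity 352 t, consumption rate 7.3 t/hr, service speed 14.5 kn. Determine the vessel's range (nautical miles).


Formula: endurance = fuel / rate; range = endurance * speed
Step 1 — endurance = 352 / 7.3 = 48.2192 hours
Step 2 — range = 48.2192 * 14.5 ≈ 699.18 nautical miles (5 s.f.)

699.18 NM


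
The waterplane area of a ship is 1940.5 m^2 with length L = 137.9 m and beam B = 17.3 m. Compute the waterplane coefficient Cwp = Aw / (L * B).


Formula: Cwp = Aw / (L * B)
Step 1 — L * B = 137.9 * 17.3 = 2385.67 m^2
Step 2 — Cwp = 1940.5 / 2385.67 ≈ 0.81340 (5 s.f.)

0.81340


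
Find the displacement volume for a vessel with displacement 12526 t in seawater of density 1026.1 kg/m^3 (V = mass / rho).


Formula: V = mass / rho
Step 1 — convert tonnes to kg: 12526 t * 1000 = 12526000 kg
Step 2 — V = 12526000 / 1026.1 ≈ 12207 m^3 (5 s.f.)

12207 m^3


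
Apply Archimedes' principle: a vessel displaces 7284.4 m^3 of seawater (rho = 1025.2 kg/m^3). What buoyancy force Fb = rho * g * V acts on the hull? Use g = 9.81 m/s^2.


Formula: Fb = rho * g * V
Substituting: Fb = 1025.2 * 9.81 * 7284.4
Intermediate: 1025.2 * 9.81 = 10057.212
Result: Fb = 10057.212 * 7284.4 ≈ 73261000 N (5 s.f.)

73261000 N


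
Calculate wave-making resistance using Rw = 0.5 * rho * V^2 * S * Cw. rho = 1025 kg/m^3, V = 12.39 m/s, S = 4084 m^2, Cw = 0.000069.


Formula: Rw = 0.5 * rho * V^2 * S * Cw
Step 1 — V^2 = 12.39^2 = 153.5121
Step 2 — 0.5 * rho * V^2 = 0.5 * 1025 * 153.5121 = 78674.95125
Step 3 — Rw = 78674.95125 * 4084 * 0.000069 ≈ 22170 N (5 s.f.)

22170 N


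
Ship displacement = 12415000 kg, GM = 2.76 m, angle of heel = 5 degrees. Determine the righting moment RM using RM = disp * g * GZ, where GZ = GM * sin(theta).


Formula: GZ = GM * sin(theta); RM = disp * g * GZ
Step 1 — GZ = 2.76 * sin(5°) = 2.76 * 0.087156 = 0.240551 m
Step 2 — RM = 12415000 * 9.81 * 0.240551 ≈ 29297000 N·m (5 s.f.)

29297000 N·m


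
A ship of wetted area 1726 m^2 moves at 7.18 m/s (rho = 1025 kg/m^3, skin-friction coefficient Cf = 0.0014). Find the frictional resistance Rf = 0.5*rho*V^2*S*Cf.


Formula: Rf = 0.5 * rho * V^2 * S * Cf
Step 1 — V^2 = 7.18^2 = 51.5524
Step 2 — 0.5 * rho * V^2 = 0.5 * 1025 * 51.5524 = 26420.605
Step 3 — Rf = 26420.605 * 1726 * 0.0014 ≈ 63843 N (5 s.f.)

63843 N


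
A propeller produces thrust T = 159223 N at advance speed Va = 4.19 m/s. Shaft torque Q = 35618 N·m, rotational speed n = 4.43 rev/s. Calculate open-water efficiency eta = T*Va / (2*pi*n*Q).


Formula: eta = T * Va / (2 * pi * n * Q)
Step 1 — numerator = T * Va = 159223 * 4.19 = 667144.37
Step 2 — 2 * pi * n = 2 * pi * 4.43 = 27.834511
Step 3 — denominator = 27.834511 * 35618 = 991409.61
Step 4 — eta = 667144.37 / 991409.61 ≈ 0.67293 (5 s.f.)

0.67293


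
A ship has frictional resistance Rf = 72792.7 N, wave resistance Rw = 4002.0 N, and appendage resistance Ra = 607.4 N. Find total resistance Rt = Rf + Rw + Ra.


Formula: Rt = Rf + Rw + Ra
Substituting: Rt = 72792.7 + 4002.0 + 607.4
Result: Rt = 77402.1 N

77402.1 N


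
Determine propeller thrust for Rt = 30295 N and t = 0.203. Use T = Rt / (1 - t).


Formula: T = Rt / (1 - t)
Step 1 — (1 - t) = 1 - 0.203 = 0.797
Step 2 — T = 30295 / 0.797 ≈ 38011 N (5 s.f.)

38011 N


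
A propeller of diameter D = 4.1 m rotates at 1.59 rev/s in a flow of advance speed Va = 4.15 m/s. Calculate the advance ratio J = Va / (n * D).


Formula: J = Va / (n * D)
Step 1 — n * D = 1.59 * 4.1 = 6.519
Step 2 — J = 4.15 / 6.519 ≈ 0.63660 (5 s.f.)

0.63660


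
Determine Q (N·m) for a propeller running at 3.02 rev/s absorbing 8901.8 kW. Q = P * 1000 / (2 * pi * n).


Formula: Q = P_W / (2 * pi * n)
Step 1 — P_W = 8901.8 kW * 1000 = 8901800.0 W
Step 2 — 2 * pi * n = 2 * pi * 3.02 = 18.97522
Step 3 — Q = 8901800.0 / 18.97522 ≈ 469130 N·m (5 s.f.)

469130 N·m


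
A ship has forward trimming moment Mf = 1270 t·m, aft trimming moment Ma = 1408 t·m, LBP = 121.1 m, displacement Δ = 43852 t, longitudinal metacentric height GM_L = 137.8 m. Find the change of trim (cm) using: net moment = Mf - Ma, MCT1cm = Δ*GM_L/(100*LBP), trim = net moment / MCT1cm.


Formula: net trimming moment = Mf - Ma; MCT1cm = Δ*GM_L/(100*LBP); trim = net moment / MCT1cm
Step 1 — net trimming moment = 1270 - 1408 = -138 t·m
Step 2 — MCT1cm = 43852 * 137.8 / (100 * 121.1) = 498.993 t·m/cm
Step 3 — trim = -138 / 498.993 ≈ -0.27656 cm (5 s.f.)

-0.27656 cm


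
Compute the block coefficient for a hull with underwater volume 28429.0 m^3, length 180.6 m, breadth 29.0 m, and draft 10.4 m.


Formula: Cb = V / (L * B * T)
Step 1 — L * B * T = 180.6 * 29.0 * 10.4 = 54468.96 m^3
Step 2 — Cb = 28429.0 / 54468.96 ≈ 0.52193 (5 s.f.)

0.52193


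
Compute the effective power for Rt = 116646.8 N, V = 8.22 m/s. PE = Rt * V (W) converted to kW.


Formula: PE = Rt * V / 1000 (kW)
Step 1 — PE (W) = 116646.8 * 8.22 = 958836.696 W
Step 2 — PE (kW) = 958836.696 / 1000 ≈ 958.84 kW (5 s.f.)

958.84 kW


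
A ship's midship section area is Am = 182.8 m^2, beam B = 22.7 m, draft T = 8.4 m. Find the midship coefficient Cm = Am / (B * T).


Formula: Cm = Am / (B * T)
Step 1 — B * T = 22.7 * 8.4 = 190.68 m^2
Step 2 — Cm = 182.8 / 190.68 ≈ 0.95867 (5 s.f.)

0.95867


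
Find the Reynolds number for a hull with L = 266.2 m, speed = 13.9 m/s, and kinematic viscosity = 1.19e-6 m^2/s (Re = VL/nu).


Formula: Re = V * L / nu
Step 1 — V * L = 13.9 * 266.2 = 3700.18 m^2/s
Step 2 — Re = 3700.18 / 1.19e-6 = 3.11e+09

3.11e+09


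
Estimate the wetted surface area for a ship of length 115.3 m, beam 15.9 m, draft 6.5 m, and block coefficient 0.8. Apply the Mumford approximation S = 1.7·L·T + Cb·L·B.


Formula: S = 1.7*L*T + V/T with V = Cb*L*B*T, i.e. S = L * (1.7*T + Cb*B)
Step 1 — 1.7*T = 1.7 * 6.5 = 11.05 m
Step 2 — Cb*B = 0.8 * 15.9 = 12.72 m
Step 3 — 1.7*T + Cb*B = 11.05 + 12.72 = 23.77 m
Step 4 — S = 115.3 * 23.77 ≈ 2740.7 m^2 (5 s.f.)

2740.7 m^2


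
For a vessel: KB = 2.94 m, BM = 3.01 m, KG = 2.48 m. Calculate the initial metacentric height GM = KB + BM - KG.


Formula: GM = KB + BM - KG
Step 1 — KM = KB + BM = 2.94 + 3.01 = 5.95 m
Step 2 — GM = KM - KG = 5.95 - 2.48 = 3.47 m

3.47 m


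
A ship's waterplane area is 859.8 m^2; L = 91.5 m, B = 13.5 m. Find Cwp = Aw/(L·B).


Formula: Cwp = Aw / (L * B)
Step 1 — L * B = 91.5 * 13.5 = 1235.25 m^2
Step 2 — Cwp = 859.8 / 1235.25 ≈ 0.69605 (5 s.f.)

0.69605


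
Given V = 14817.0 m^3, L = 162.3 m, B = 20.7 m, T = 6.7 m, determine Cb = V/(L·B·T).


Formula: Cb = V / (L * B * T)
Step 1 — L * B * T = 162.3 * 20.7 * 6.7 = 22509.387 m^3
Step 2 — Cb = 14817.0 / 22509.387 ≈ 0.65826 (5 s.f.)

0.65826


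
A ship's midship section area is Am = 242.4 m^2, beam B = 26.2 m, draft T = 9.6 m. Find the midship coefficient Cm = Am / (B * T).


Formula: Cm = Am / (B * T)
Step 1 — B * T = 26.2 * 9.6 = 251.52 m^2
Step 2 — Cm = 242.4 / 251.52 ≈ 0.96374 (5 s.f.)

0.96374


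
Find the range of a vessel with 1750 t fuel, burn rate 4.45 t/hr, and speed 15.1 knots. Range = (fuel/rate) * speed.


Formula: endurance = fuel / rate; range = endurance * speed
Step 1 — endurance = 1750 / 4.45 = 393.2584 hours
Step 2 — range = 393.2584 * 15.1 ≈ 5938.2 nautical miles (5 s.f.)

5938.2 NM


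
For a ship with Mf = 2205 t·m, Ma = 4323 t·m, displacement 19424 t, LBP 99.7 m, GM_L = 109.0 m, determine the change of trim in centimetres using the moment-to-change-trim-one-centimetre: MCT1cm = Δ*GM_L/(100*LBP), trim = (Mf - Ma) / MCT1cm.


Formula: net trimming moment = Mf - Ma; MCT1cm = Δ*GM_L/(100*LBP); trim = net moment / MCT1cm
Step 1 — net trimming moment = 2205 - 4323 = -2118 t·m
Step 2 — MCT1cm = 19424 * 109.0 / (100 * 99.7) = 212.3587 t·m/cm
Step 3 — trim = -2118 / 212.3587 ≈ -9.9737 cm (5 s.f.)

-9.9737 cm


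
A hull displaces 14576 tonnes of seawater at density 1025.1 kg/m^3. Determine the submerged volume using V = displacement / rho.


Formula: V = mass / rho
Step 1 — convert tonnes to kg: 14576 t * 1000 = 14576000 kg
Step 2 — V = 14576000 / 1025.1 ≈ 14219 m^3 (5 s.f.)

14219 m^3


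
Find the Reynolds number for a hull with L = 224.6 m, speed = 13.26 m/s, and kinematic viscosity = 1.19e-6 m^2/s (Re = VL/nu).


Formula: Re = V * L / nu
Step 1 — V * L = 13.26 * 224.6 = 2978.196 m^2/s
Step 2 — Re = 2978.196 / 1.19e-6 = 2.50e+09

2.50e+09


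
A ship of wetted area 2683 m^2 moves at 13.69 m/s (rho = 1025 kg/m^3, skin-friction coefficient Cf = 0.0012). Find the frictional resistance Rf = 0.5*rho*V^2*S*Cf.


Formula: Rf = 0.5 * rho * V^2 * S * Cf
Step 1 — V^2 = 13.69^2 = 187.4161
Step 2 — 0.5 * rho * V^2 = 0.5 * 1025 * 187.4161 = 96050.75125
Step 3 — Rf = 96050.75125 * 2683 * 0.0012 ≈ 309240 N (5 s.f.)

309240 N


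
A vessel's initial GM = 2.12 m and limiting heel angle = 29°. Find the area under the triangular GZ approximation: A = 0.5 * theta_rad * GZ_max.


Formula: GZ_max = GM * sin(theta); Area = 0.5 * theta_rad * GZ_max
Step 1 — GZ_max = 2.12 * sin(29°) = 2.12 * 0.48481 = 1.027797 m
Step 2 — theta_rad = 29 * pi/180 = 0.506145 rad
Step 3 — Area = 0.5 * 0.506145 * 1.027797 ≈ 0.26011 m·rad (5 s.f.)

0.26011 m·rad


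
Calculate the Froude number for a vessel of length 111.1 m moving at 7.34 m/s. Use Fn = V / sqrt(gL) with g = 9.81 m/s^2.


Formula: Fn = V / sqrt(g * L)
Step 1 — g * L = 9.81 * 111.1 = 1089.891
Step 2 — sqrt(g * L) = sqrt(1089.891) = 33.013497
Step 3 — Fn = 7.34 / 33.013497 ≈ 0.22233 (5 s.f.)

0.22233


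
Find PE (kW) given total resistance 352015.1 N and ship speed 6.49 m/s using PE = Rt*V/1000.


Formula: PE = Rt * V / 1000 (kW)
Step 1 — PE (W) = 352015.1 * 6.49 = 2284577.999 W
Step 2 — PE (kW) = 2284577.999 / 1000 ≈ 2284.6 kW (5 s.f.)

2284.6 kW


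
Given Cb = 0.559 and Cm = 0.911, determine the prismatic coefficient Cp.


Formula: Cp = Cb / Cm
Substituting: Cp = 0.559 / 0.911
Result: Cp ≈ 0.61361 (5 s.f.)

0.61361


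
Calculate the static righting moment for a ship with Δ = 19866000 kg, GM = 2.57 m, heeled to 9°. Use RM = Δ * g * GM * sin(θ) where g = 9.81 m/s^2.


Formula: GZ = GM * sin(theta); RM = disp * g * GZ
Step 1 — GZ = 2.57 * sin(9°) = 2.57 * 0.156434 = 0.402035 m
Step 2 — RM = 19866000 * 9.81 * 0.402035 ≈ 78351000 N·m (5 s.f.)

78351000 N·m


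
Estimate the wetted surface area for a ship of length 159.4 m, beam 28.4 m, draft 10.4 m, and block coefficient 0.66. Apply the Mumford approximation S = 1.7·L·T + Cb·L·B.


Formula: S = 1.7*L*T + V/T with V = Cb*L*B*T, i.e. S = L * (1.7*T + Cb*B)
Step 1 — 1.7*T = 1.7 * 10.4 = 17.68 m
Step 2 — Cb*B = 0.66 * 28.4 = 18.744 m
Step 3 — 1.7*T + Cb*B = 17.68 + 18.744 = 36.424 m
Step 4 — S = 159.4 * 36.424 ≈ 5806.0 m^2 (5 s.f.)

5806.0 m^2


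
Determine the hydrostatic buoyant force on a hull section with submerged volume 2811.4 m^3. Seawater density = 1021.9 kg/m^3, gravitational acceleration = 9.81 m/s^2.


Formula: Fb = rho * g * V
Substituting: Fb = 1021.9 * 9.81 * 2811.4
Intermediate: 1021.9 * 9.81 = 10024.839
Result: Fb = 10024.839 * 2811.4 ≈ 28184000 N (5 s.f.)

28184000 N


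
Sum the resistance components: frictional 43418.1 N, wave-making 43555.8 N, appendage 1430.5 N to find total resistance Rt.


Formula: Rt = Rf + Rw + Ra
Substituting: Rt = 43418.1 + 43555.8 + 1430.5
Result: Rt = 88404.4 N

88404.4 N


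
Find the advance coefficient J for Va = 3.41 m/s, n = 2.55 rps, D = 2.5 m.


Formula: J = Va / (n * D)
Step 1 — n * D = 2.55 * 2.5 = 6.375
Step 2 — J = 3.41 / 6.375 ≈ 0.53490 (5 s.f.)

0.53490


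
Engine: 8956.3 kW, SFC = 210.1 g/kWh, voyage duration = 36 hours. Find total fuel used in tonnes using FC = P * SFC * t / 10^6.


Formula: FC (tonnes) = P * SFC * t / 1,000,000
Step 1 — P * SFC * t = 8956.3 * 210.1 * 36 = 67741870.68 g
Step 2 — FC (tonnes) = 67741870.68 / 1,000,000 ≈ 67.742 tonnes (5 s.f.)

67.742 tonnes


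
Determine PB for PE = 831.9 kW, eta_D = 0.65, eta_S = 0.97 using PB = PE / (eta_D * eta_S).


Formula: PB = PE / (eta_D * eta_S)
Step 1 — combined efficiency = eta_D * eta_S = 0.65 * 0.97 = 0.6305
Step 2 — PB = 831.9 / 0.6305 ≈ 1319.4 kW (5 s.f.)

1319.4 kW


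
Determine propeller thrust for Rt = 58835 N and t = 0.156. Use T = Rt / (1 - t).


Formula: T = Rt / (1 - t)
Step 1 — (1 - t) = 1 - 0.156 = 0.844
Step 2 — T = 58835 / 0.844 ≈ 69710 N (5 s.f.)

69710 N


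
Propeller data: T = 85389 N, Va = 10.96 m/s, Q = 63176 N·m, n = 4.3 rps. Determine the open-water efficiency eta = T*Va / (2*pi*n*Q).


Formula: eta = T * Va / (2 * pi * n * Q)
Step 1 — numerator = T * Va = 85389 * 10.96 = 935863.44
Step 2 — 2 * pi * n = 2 * pi * 4.3 = 27.017697
Step 3 — denominator = 27.017697 * 63176 = 1706870.03
Step 4 — eta = 935863.44 / 1706870.03 ≈ 0.54829 (5 s.f.)

0.54829


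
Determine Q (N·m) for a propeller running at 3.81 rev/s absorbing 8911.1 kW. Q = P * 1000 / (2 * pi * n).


Formula: Q = P_W / (2 * pi * n)
Step 1 — P_W = 8911.1 kW * 1000 = 8911100.0 W
Step 2 — 2 * pi * n = 2 * pi * 3.81 = 23.938936
Step 3 — Q = 8911100.0 / 23.938936 ≈ 372240 N·m (5 s.f.)

372240 N·m


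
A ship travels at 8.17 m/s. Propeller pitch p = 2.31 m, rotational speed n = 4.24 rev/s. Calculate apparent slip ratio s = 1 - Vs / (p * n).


Formula: s = 1 - Vs / (p * n)
Step 1 — p * n = 2.31 * 4.24 = 9.7944
Step 2 — Vs / (p*n) = 8.17 / 9.7944 = 0.83415 (6 d.p.)
Step 3 — s = 1 - 0.83415 = 0.16585

0.16585


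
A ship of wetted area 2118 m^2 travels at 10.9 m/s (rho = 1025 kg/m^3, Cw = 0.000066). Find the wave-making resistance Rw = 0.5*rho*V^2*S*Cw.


Formula: Rw = 0.5 * rho * V^2 * S * Cw
Step 1 — V^2 = 10.9^2 = 118.81
Step 2 — 0.5 * rho * V^2 = 0.5 * 1025 * 118.81 = 60890.125
Step 3 — Rw = 60890.125 * 2118 * 0.000066 ≈ 8511.7 N (5 s.f.)

8511.7 N


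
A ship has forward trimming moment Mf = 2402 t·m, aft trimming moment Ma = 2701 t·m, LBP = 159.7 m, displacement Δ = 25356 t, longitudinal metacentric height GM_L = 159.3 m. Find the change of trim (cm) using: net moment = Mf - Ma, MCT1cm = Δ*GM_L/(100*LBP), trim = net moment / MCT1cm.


Formula: net trimming moment = Mf - Ma; MCT1cm = Δ*GM_L/(100*LBP); trim = net moment / MCT1cm
Step 1 — net trimming moment = 2402 - 2701 = -299 t·m
Step 2 — MCT1cm = 25356 * 159.3 / (100 * 159.7) = 252.9249 t·m/cm
Step 3 — trim = -299 / 252.9249 ≈ -1.1822 cm (5 s.f.)

-1.1822 cm


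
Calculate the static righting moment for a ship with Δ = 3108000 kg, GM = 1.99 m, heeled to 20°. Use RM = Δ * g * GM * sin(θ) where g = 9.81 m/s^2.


Formula: GZ = GM * sin(theta); RM = disp * g * GZ
Step 1 — GZ = 1.99 * sin(20°) = 1.99 * 0.34202 = 0.68062 m
Step 2 — RM = 3108000 * 9.81 * 0.68062 ≈ 20752000 N·m (5 s.f.)

20752000 N·m
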